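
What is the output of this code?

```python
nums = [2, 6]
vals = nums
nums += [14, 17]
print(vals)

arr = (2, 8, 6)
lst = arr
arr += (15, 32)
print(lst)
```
[2, 6, 14, 17]
(2, 8, 6)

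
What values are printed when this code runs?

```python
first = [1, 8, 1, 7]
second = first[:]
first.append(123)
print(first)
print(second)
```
[1, 8, 1, 7, 123]
[1, 8, 1, 7]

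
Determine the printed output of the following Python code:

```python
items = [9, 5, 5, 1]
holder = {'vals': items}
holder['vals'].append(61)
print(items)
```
[9, 5, 5, 1, 61]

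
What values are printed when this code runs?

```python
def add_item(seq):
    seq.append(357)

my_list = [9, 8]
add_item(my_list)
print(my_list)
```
[9, 8, 357]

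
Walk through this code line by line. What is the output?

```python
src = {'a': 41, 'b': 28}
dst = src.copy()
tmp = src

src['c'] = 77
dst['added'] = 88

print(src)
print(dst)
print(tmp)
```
{'a': 41, 'b': 28, 'c': 77}
{'a': 41, 'b': 28, 'added': 88}
{'a': 41, 'b': 28, 'c': 77}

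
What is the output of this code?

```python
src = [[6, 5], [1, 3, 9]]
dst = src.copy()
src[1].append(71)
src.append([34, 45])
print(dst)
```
[[6, 5], [1, 3, 9, 71]]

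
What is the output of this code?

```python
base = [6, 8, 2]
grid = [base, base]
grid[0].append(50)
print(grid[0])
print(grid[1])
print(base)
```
[6, 8, 2, 50]
[6, 8, 2, 50]
[6, 8, 2, 50]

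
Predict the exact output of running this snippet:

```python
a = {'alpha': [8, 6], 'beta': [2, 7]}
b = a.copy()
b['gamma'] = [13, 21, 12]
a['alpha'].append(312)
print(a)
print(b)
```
{'alpha': [8, 6, 312], 'beta': [2, 7]}
{'alpha': [8, 6, 312], 'beta': [2, 7], 'gamma': [13, 21, 12]}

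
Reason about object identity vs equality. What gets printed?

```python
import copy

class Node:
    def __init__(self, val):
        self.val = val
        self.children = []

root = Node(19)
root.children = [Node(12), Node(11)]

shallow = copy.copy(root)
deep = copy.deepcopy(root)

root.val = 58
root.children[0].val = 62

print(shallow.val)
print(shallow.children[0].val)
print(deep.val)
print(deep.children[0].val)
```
19
62
19
12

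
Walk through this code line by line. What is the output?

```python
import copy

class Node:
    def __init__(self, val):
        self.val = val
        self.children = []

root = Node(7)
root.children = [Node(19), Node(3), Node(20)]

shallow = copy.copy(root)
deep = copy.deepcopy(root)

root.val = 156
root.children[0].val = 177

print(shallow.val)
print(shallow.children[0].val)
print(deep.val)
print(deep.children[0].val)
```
7
177
7
19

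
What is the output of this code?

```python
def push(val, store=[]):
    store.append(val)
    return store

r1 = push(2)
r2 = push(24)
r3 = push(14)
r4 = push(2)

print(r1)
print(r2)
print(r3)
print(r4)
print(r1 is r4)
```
[2, 24, 14, 2]
[2, 24, 14, 2]
[2, 24, 14, 2]
[2, 24, 14, 2]
True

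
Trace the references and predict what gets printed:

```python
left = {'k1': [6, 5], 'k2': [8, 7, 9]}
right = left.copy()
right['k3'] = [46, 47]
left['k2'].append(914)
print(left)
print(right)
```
{'k1': [6, 5], 'k2': [8, 7, 9, 914]}
{'k1': [6, 5], 'k2': [8, 7, 9, 914], 'k3': [46, 47]}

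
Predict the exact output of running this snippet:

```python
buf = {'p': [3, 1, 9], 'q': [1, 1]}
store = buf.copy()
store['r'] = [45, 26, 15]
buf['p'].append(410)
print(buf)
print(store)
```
{'p': [3, 1, 9, 410], 'q': [1, 1]}
{'p': [3, 1, 9, 410], 'q': [1, 1], 'r': [45, 26, 15]}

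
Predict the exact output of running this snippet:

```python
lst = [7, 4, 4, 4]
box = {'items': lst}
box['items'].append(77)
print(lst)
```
[7, 4, 4, 4, 77]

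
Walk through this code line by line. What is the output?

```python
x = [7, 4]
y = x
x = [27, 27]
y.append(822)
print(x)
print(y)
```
[27, 27]
[7, 4, 822]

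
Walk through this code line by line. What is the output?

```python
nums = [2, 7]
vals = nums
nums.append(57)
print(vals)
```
[2, 7, 57]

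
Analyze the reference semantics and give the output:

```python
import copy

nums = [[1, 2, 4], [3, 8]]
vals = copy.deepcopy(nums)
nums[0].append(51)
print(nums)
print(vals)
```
[[1, 2, 4, 51], [3, 8]]
[[1, 2, 4], [3, 8]]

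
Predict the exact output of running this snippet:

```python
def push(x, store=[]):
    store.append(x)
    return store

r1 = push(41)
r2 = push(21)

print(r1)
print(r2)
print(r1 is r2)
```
[41, 21]
[41, 21]
True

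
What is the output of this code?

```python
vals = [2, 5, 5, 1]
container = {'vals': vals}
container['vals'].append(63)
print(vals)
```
[2, 5, 5, 1, 63]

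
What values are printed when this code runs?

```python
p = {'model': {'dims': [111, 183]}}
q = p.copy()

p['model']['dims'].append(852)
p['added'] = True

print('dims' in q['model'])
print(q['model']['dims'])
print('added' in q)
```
True
[111, 183, 852]
False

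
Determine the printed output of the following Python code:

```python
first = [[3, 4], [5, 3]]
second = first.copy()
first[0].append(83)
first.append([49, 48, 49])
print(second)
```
[[3, 4, 83], [5, 3]]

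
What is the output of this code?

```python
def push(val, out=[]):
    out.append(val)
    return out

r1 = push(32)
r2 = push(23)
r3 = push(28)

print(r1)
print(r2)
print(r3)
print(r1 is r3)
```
[32, 23, 28]
[32, 23, 28]
[32, 23, 28]
True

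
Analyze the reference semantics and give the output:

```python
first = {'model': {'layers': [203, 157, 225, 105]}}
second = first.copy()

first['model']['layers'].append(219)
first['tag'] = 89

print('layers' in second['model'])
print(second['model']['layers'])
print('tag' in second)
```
True
[203, 157, 225, 105, 219]
False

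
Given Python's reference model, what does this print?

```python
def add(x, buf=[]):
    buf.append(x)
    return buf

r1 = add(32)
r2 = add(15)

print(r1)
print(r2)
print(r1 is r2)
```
[32, 15]
[32, 15]
True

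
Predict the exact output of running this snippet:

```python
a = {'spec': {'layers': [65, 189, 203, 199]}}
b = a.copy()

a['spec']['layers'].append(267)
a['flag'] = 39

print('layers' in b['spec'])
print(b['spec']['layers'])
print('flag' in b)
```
True
[65, 189, 203, 199, 267]
False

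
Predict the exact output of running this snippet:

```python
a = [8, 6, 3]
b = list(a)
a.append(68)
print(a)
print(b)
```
[8, 6, 3, 68]
[8, 6, 3]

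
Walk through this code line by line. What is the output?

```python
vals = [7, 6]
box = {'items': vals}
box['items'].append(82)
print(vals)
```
[7, 6, 82]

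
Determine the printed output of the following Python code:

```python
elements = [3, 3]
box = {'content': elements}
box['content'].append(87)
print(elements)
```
[3, 3, 87]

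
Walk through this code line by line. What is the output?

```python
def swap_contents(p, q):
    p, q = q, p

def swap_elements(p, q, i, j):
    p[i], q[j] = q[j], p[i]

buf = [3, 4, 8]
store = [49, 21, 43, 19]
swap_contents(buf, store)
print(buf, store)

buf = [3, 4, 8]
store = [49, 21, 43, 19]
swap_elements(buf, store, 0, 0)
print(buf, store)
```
[3, 4, 8] [49, 21, 43, 19]
[49, 4, 8] [3, 21, 43, 19]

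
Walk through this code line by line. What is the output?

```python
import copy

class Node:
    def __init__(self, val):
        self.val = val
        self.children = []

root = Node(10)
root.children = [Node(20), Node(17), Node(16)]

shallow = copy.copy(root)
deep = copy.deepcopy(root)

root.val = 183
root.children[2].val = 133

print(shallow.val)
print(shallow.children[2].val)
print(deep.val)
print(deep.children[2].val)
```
10
133
10
16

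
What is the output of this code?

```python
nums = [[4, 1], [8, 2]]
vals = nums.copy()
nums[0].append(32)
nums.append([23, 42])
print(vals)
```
[[4, 1, 32], [8, 2]]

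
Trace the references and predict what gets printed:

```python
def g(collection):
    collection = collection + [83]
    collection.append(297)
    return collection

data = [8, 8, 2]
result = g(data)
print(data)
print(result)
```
[8, 8, 2]
[8, 8, 2, 83, 297]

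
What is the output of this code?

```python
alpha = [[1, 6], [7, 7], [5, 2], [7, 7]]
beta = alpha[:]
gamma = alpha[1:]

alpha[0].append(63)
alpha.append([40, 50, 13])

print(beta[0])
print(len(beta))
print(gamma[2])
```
[1, 6, 63]
4
[7, 7]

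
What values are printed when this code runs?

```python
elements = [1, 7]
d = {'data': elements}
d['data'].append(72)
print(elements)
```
[1, 7, 72]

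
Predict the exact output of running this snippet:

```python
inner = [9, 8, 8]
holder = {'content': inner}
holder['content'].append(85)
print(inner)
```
[9, 8, 8, 85]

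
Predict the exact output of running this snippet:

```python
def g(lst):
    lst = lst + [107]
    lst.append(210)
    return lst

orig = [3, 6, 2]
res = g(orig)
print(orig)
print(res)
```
[3, 6, 2]
[3, 6, 2, 107, 210]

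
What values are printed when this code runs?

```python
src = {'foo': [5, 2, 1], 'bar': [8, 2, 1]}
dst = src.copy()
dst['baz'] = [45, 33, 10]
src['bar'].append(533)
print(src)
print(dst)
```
{'foo': [5, 2, 1], 'bar': [8, 2, 1, 533]}
{'foo': [5, 2, 1], 'bar': [8, 2, 1, 533], 'baz': [45, 33, 10]}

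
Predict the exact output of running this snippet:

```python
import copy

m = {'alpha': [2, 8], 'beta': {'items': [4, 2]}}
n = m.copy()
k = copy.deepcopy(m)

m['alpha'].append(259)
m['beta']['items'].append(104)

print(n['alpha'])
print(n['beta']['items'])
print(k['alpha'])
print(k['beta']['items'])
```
[2, 8, 259]
[4, 2, 104]
[2, 8]
[4, 2]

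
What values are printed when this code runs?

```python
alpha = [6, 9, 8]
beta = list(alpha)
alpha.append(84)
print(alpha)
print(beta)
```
[6, 9, 8, 84]
[6, 9, 8]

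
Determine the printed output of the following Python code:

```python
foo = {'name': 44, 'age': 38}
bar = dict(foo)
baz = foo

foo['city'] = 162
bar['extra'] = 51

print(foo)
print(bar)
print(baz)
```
{'name': 44, 'age': 38, 'city': 162}
{'name': 44, 'age': 38, 'extra': 51}
{'name': 44, 'age': 38, 'city': 162}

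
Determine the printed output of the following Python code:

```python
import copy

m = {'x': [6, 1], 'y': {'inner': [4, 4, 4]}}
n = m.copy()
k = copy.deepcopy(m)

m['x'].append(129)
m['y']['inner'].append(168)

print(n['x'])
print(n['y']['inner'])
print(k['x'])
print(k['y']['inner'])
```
[6, 1, 129]
[4, 4, 4, 168]
[6, 1]
[4, 4, 4]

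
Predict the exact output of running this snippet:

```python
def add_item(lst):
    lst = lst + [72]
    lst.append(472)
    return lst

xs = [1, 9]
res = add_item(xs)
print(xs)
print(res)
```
[1, 9]
[1, 9, 72, 472]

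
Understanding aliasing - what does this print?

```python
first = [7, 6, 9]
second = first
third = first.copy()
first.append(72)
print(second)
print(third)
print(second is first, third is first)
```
[7, 6, 9, 72]
[7, 6, 9]
True False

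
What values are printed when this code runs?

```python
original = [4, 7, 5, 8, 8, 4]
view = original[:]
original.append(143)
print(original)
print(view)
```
[4, 7, 5, 8, 8, 4, 143]
[4, 7, 5, 8, 8, 4]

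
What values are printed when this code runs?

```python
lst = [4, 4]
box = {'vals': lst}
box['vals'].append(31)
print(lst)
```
[4, 4, 31]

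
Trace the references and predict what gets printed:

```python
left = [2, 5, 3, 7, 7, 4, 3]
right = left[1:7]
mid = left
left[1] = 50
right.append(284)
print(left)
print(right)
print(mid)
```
[2, 50, 3, 7, 7, 4, 3]
[5, 3, 7, 7, 4, 3, 284]
[2, 50, 3, 7, 7, 4, 3]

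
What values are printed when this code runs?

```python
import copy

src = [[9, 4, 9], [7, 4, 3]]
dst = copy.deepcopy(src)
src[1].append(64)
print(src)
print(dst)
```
[[9, 4, 9], [7, 4, 3, 64]]
[[9, 4, 9], [7, 4, 3]]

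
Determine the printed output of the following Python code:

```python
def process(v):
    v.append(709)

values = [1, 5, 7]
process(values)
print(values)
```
[1, 5, 7, 709]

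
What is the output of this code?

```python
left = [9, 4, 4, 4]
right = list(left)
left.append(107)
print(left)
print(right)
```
[9, 4, 4, 4, 107]
[9, 4, 4, 4]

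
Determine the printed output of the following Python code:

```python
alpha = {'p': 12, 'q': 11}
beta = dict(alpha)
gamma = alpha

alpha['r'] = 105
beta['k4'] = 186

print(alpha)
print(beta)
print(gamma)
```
{'p': 12, 'q': 11, 'r': 105}
{'p': 12, 'q': 11, 'k4': 186}
{'p': 12, 'q': 11, 'r': 105}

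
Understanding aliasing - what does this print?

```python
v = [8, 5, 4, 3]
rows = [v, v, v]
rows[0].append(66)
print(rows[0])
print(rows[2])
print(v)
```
[8, 5, 4, 3, 66]
[8, 5, 4, 3, 66]
[8, 5, 4, 3, 66]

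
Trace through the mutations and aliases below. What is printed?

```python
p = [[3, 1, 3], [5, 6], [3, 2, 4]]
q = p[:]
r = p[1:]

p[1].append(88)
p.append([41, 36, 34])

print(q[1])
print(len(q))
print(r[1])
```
[5, 6, 88]
3
[3, 2, 4]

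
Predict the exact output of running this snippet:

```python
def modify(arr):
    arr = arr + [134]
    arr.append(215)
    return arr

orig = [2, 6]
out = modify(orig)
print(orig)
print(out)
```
[2, 6]
[2, 6, 134, 215]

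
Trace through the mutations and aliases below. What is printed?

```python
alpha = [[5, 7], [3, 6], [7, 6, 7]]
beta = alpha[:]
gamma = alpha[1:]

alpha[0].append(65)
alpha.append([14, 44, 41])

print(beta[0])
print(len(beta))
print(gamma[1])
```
[5, 7, 65]
3
[7, 6, 7]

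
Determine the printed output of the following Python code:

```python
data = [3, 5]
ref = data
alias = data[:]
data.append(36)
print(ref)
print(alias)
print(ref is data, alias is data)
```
[3, 5, 36]
[3, 5]
True False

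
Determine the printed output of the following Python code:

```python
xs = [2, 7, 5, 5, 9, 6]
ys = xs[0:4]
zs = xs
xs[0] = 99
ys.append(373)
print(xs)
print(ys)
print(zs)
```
[99, 7, 5, 5, 9, 6]
[2, 7, 5, 5, 373]
[99, 7, 5, 5, 9, 6]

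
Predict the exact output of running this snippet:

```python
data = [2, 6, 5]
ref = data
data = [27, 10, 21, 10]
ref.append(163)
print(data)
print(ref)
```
[27, 10, 21, 10]
[2, 6, 5, 163]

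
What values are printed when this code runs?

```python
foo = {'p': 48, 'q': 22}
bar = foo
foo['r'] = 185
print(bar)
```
{'p': 48, 'q': 22, 'r': 185}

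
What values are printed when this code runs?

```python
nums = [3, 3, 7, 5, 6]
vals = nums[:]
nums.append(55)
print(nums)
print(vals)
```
[3, 3, 7, 5, 6, 55]
[3, 3, 7, 5, 6]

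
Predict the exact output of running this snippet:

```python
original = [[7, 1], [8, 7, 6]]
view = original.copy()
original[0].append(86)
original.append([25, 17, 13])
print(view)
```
[[7, 1, 86], [8, 7, 6]]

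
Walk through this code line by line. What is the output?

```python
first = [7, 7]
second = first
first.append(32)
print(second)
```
[7, 7, 32]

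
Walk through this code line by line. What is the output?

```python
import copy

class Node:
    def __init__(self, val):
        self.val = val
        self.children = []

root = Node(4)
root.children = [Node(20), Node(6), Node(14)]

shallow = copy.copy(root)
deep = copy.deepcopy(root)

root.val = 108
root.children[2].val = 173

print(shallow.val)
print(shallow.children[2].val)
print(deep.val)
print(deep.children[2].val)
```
4
173
4
14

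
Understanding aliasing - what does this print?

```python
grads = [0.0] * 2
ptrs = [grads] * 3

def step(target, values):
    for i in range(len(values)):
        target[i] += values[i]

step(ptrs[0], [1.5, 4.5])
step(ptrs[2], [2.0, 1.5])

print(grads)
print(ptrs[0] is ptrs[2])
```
[3.5, 6.0]
True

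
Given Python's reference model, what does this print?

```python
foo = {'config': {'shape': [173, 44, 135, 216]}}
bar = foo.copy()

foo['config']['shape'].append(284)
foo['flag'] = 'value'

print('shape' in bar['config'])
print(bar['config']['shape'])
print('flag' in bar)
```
True
[173, 44, 135, 216, 284]
False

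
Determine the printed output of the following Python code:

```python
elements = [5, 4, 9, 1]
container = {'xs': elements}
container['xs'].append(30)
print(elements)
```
[5, 4, 9, 1, 30]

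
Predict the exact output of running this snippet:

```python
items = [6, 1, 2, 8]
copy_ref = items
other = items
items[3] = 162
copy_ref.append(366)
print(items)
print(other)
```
[6, 1, 2, 162, 366]
[6, 1, 2, 162, 366]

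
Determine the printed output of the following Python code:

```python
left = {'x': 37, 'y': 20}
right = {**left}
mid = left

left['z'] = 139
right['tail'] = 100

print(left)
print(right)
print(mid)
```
{'x': 37, 'y': 20, 'z': 139}
{'x': 37, 'y': 20, 'tail': 100}
{'x': 37, 'y': 20, 'z': 139}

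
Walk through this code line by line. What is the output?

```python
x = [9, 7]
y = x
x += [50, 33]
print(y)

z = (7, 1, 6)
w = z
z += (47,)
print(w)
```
[9, 7, 50, 33]
(7, 1, 6)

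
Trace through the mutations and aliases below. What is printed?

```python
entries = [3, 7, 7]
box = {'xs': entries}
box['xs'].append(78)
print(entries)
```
[3, 7, 7, 78]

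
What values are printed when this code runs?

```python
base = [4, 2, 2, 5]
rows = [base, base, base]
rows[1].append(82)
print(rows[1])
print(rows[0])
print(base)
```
[4, 2, 2, 5, 82]
[4, 2, 2, 5, 82]
[4, 2, 2, 5, 82]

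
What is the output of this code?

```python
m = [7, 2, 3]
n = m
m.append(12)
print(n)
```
[7, 2, 3, 12]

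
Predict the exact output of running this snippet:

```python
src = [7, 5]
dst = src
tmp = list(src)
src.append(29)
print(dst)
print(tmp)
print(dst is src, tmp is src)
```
[7, 5, 29]
[7, 5]
True False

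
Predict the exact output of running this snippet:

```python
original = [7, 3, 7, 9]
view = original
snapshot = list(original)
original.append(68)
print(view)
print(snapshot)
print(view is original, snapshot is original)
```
[7, 3, 7, 9, 68]
[7, 3, 7, 9]
True False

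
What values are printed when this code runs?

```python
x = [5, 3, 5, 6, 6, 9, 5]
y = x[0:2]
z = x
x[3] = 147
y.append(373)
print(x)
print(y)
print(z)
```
[5, 3, 5, 147, 6, 9, 5]
[5, 3, 373]
[5, 3, 5, 147, 6, 9, 5]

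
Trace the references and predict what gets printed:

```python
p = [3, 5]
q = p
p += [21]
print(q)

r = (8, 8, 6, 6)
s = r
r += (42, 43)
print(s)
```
[3, 5, 21]
(8, 8, 6, 6)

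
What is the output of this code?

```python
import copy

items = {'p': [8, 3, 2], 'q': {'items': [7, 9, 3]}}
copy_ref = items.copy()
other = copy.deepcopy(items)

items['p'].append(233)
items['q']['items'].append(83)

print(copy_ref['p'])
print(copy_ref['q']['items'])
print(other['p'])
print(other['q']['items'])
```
[8, 3, 2, 233]
[7, 9, 3, 83]
[8, 3, 2]
[7, 9, 3]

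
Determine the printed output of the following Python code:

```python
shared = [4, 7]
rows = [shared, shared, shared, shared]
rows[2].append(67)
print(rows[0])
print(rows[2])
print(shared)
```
[4, 7, 67]
[4, 7, 67]
[4, 7, 67]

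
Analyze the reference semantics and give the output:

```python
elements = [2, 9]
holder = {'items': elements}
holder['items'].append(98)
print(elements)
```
[2, 9, 98]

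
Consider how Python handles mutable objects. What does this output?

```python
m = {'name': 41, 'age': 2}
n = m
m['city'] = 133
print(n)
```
{'name': 41, 'age': 2, 'city': 133}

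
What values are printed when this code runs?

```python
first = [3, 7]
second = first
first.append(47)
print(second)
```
[3, 7, 47]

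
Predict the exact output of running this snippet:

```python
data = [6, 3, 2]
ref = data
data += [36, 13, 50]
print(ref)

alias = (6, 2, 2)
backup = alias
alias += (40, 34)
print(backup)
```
[6, 3, 2, 36, 13, 50]
(6, 2, 2)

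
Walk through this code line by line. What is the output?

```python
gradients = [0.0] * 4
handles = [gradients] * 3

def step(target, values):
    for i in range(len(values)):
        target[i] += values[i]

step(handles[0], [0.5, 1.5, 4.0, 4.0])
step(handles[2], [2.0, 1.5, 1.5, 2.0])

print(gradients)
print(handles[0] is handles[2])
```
[2.5, 3.0, 5.5, 6.0]
True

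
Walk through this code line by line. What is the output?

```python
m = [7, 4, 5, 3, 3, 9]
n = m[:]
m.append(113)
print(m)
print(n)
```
[7, 4, 5, 3, 3, 9, 113]
[7, 4, 5, 3, 3, 9]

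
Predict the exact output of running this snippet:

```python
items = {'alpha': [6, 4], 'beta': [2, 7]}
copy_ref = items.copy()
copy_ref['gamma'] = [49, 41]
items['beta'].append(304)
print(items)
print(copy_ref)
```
{'alpha': [6, 4], 'beta': [2, 7, 304]}
{'alpha': [6, 4], 'beta': [2, 7, 304], 'gamma': [49, 41]}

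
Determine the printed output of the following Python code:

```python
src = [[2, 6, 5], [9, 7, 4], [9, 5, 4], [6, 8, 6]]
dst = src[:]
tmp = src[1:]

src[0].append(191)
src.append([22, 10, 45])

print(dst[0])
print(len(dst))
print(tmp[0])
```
[2, 6, 5, 191]
4
[9, 7, 4]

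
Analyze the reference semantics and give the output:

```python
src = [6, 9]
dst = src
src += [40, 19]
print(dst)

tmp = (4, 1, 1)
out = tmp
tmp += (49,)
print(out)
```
[6, 9, 40, 19]
(4, 1, 1)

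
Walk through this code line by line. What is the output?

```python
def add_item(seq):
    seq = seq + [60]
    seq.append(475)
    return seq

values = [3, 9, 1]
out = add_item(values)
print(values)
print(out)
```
[3, 9, 1]
[3, 9, 1, 60, 475]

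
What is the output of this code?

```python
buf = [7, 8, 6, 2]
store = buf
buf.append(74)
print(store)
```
[7, 8, 6, 2, 74]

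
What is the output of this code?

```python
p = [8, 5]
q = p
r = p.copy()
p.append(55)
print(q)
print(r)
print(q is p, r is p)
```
[8, 5, 55]
[8, 5]
True False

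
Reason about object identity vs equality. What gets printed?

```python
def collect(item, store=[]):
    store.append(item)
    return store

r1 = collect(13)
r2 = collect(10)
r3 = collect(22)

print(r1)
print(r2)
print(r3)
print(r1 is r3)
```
[13, 10, 22]
[13, 10, 22]
[13, 10, 22]
True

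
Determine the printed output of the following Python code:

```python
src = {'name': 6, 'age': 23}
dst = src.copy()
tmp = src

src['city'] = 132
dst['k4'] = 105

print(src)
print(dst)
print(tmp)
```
{'name': 6, 'age': 23, 'city': 132}
{'name': 6, 'age': 23, 'k4': 105}
{'name': 6, 'age': 23, 'city': 132}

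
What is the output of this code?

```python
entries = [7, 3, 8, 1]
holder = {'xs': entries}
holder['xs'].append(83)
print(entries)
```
[7, 3, 8, 1, 83]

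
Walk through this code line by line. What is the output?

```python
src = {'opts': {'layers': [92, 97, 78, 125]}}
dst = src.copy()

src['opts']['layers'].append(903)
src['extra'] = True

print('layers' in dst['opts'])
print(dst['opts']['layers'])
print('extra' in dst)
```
True
[92, 97, 78, 125, 903]
False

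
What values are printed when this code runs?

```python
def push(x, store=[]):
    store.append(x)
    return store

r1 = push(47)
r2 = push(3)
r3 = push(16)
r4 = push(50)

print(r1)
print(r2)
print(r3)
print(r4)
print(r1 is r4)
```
[47, 3, 16, 50]
[47, 3, 16, 50]
[47, 3, 16, 50]
[47, 3, 16, 50]
True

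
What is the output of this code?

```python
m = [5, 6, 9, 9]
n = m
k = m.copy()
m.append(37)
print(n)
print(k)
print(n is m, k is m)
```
[5, 6, 9, 9, 37]
[5, 6, 9, 9]
True False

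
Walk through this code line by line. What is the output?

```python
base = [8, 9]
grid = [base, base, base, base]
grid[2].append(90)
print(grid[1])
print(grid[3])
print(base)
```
[8, 9, 90]
[8, 9, 90]
[8, 9, 90]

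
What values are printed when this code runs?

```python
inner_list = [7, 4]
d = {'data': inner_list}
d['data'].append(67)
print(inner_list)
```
[7, 4, 67]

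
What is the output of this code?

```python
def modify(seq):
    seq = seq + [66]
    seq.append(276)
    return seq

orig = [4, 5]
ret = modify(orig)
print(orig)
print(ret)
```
[4, 5]
[4, 5, 66, 276]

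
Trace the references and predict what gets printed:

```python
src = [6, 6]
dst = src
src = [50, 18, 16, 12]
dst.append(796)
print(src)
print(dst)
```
[50, 18, 16, 12]
[6, 6, 796]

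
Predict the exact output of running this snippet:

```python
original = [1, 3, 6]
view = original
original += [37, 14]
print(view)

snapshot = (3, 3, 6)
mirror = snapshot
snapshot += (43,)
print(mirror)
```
[1, 3, 6, 37, 14]
(3, 3, 6)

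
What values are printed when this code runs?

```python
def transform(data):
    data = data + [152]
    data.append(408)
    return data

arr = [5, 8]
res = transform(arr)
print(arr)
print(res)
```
[5, 8]
[5, 8, 152, 408]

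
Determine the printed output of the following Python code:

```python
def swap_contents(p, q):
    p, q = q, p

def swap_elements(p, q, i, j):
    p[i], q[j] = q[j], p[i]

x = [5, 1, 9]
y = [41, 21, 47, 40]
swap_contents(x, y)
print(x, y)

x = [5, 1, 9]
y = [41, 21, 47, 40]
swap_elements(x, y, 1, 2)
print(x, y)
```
[5, 1, 9] [41, 21, 47, 40]
[5, 47, 9] [41, 21, 1, 40]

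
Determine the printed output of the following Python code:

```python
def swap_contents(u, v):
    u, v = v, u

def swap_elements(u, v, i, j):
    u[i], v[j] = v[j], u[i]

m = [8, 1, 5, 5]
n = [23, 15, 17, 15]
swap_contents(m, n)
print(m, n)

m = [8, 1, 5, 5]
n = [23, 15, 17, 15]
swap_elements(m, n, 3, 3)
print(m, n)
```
[8, 1, 5, 5] [23, 15, 17, 15]
[8, 1, 5, 15] [23, 15, 17, 5]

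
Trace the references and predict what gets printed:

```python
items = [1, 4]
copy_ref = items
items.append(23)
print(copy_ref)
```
[1, 4, 23]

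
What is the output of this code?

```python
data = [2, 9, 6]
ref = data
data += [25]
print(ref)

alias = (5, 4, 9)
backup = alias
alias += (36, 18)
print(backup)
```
[2, 9, 6, 25]
(5, 4, 9)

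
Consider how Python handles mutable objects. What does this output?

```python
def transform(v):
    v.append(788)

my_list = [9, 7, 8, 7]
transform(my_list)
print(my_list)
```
[9, 7, 8, 7, 788]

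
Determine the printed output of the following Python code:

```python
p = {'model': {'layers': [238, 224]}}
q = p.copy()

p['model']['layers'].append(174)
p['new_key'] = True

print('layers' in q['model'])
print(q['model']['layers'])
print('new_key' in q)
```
True
[238, 224, 174]
False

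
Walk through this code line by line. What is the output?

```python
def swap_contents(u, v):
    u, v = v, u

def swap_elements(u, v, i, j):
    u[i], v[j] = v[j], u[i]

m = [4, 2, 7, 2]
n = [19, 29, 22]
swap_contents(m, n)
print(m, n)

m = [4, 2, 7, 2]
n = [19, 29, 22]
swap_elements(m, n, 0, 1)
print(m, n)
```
[4, 2, 7, 2] [19, 29, 22]
[29, 2, 7, 2] [19, 4, 22]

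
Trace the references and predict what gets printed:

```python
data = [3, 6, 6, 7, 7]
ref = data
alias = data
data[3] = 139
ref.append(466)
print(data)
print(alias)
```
[3, 6, 6, 139, 7, 466]
[3, 6, 6, 139, 7, 466]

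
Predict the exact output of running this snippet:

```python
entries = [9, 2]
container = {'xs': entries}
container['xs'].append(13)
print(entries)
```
[9, 2, 13]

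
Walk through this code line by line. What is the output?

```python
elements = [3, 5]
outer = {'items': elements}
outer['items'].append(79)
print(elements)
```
[3, 5, 79]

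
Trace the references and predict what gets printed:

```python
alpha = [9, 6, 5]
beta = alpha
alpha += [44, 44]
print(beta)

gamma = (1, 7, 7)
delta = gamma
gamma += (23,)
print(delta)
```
[9, 6, 5, 44, 44]
(1, 7, 7)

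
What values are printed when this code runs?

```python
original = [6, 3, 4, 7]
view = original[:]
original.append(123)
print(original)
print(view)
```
[6, 3, 4, 7, 123]
[6, 3, 4, 7]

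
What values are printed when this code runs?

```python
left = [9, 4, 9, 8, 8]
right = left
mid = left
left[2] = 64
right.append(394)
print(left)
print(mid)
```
[9, 4, 64, 8, 8, 394]
[9, 4, 64, 8, 8, 394]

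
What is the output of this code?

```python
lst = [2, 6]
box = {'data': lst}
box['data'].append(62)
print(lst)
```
[2, 6, 62]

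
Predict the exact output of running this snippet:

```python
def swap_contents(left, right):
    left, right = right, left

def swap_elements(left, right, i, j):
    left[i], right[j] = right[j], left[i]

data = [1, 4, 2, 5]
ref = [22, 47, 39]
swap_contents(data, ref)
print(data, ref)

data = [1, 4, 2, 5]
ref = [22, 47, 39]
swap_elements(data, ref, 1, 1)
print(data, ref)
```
[1, 4, 2, 5] [22, 47, 39]
[1, 47, 2, 5] [22, 4, 39]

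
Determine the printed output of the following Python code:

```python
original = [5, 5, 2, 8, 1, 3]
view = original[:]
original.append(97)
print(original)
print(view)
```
[5, 5, 2, 8, 1, 3, 97]
[5, 5, 2, 8, 1, 3]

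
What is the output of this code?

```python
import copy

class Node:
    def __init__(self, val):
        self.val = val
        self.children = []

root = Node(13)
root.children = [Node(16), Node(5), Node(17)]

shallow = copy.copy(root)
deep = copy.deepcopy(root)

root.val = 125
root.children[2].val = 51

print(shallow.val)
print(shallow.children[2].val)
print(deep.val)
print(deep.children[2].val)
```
13
51
13
17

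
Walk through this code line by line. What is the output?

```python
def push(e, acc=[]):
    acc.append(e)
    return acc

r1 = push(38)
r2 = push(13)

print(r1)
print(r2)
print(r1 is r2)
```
[38, 13]
[38, 13]
True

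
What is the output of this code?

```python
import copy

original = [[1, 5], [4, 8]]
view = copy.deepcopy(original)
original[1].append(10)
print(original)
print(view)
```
[[1, 5], [4, 8, 10]]
[[1, 5], [4, 8]]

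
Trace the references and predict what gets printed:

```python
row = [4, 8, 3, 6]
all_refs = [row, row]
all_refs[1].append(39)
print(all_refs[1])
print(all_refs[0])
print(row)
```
[4, 8, 3, 6, 39]
[4, 8, 3, 6, 39]
[4, 8, 3, 6, 39]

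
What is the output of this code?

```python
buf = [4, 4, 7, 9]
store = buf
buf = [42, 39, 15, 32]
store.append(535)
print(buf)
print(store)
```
[42, 39, 15, 32]
[4, 4, 7, 9, 535]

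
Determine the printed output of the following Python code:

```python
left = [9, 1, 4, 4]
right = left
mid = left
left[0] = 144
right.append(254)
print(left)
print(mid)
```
[144, 1, 4, 4, 254]
[144, 1, 4, 4, 254]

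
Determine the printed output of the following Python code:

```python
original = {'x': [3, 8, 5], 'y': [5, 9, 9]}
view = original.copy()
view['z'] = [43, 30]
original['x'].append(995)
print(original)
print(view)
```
{'x': [3, 8, 5, 995], 'y': [5, 9, 9]}
{'x': [3, 8, 5, 995], 'y': [5, 9, 9], 'z': [43, 30]}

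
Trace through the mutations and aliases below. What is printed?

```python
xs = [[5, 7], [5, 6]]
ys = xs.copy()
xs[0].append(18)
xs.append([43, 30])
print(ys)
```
[[5, 7, 18], [5, 6]]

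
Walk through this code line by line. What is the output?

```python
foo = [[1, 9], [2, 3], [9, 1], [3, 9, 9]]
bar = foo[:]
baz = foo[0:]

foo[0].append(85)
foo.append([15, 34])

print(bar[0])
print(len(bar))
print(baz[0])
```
[1, 9, 85]
4
[1, 9, 85]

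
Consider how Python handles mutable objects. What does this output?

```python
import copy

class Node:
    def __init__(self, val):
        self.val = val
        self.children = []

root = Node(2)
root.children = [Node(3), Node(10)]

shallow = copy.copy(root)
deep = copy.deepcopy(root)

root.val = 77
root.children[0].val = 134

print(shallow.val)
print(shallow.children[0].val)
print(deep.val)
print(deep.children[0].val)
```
2
134
2
3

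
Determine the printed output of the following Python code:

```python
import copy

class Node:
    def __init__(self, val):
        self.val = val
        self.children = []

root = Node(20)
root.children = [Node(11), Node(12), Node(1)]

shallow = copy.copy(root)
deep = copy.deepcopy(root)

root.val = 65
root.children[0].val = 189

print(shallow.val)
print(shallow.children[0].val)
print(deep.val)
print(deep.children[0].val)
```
20
189
20
11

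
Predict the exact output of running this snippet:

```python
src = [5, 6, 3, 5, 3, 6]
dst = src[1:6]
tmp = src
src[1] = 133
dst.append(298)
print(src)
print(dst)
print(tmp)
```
[5, 133, 3, 5, 3, 6]
[6, 3, 5, 3, 6, 298]
[5, 133, 3, 5, 3, 6]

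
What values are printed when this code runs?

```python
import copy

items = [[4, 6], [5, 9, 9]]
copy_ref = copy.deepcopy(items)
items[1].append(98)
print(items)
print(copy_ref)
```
[[4, 6], [5, 9, 9, 98]]
[[4, 6], [5, 9, 9]]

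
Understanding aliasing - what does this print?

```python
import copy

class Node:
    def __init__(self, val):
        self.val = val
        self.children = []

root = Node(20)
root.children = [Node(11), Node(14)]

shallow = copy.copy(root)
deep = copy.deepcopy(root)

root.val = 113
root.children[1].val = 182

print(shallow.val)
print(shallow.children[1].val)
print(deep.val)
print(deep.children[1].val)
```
20
182
20
14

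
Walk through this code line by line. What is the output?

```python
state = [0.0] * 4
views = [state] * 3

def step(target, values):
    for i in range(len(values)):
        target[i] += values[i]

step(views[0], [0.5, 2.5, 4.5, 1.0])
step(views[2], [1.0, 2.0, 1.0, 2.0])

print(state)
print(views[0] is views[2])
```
[1.5, 4.5, 5.5, 3.0]
True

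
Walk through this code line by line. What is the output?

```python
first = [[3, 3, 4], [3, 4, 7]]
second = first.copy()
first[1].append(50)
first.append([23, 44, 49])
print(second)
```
[[3, 3, 4], [3, 4, 7, 50]]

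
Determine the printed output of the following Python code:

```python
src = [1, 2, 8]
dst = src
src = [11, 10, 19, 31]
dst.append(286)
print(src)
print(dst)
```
[11, 10, 19, 31]
[1, 2, 8, 286]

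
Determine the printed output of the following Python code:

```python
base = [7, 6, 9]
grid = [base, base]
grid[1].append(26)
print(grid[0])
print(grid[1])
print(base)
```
[7, 6, 9, 26]
[7, 6, 9, 26]
[7, 6, 9, 26]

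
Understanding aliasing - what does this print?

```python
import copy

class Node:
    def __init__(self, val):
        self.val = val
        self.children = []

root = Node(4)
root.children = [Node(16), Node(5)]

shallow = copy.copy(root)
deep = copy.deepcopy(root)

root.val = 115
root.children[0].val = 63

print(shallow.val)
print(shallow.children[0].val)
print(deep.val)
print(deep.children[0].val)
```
4
63
4
16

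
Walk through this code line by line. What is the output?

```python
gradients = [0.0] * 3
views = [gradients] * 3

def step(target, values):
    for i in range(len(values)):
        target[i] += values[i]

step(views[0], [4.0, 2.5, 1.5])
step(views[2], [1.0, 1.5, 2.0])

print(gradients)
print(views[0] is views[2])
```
[5.0, 4.0, 3.5]
True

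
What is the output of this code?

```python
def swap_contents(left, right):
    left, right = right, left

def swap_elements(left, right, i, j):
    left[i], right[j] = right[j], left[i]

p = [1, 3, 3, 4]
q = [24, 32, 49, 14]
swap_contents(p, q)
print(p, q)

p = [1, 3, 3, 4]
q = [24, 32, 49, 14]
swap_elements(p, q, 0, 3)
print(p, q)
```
[1, 3, 3, 4] [24, 32, 49, 14]
[14, 3, 3, 4] [24, 32, 49, 1]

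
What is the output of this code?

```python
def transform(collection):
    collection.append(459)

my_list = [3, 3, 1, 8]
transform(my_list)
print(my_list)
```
[3, 3, 1, 8, 459]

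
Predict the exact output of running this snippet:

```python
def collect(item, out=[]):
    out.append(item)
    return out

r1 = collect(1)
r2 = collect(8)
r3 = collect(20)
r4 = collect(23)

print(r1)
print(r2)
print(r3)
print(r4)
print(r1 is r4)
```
[1, 8, 20, 23]
[1, 8, 20, 23]
[1, 8, 20, 23]
[1, 8, 20, 23]
True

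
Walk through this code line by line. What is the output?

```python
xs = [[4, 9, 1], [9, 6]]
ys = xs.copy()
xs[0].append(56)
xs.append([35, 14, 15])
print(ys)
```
[[4, 9, 1, 56], [9, 6]]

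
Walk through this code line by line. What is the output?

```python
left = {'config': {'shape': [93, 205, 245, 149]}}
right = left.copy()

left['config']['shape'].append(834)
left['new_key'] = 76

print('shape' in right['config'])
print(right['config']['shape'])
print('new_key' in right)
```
True
[93, 205, 245, 149, 834]
False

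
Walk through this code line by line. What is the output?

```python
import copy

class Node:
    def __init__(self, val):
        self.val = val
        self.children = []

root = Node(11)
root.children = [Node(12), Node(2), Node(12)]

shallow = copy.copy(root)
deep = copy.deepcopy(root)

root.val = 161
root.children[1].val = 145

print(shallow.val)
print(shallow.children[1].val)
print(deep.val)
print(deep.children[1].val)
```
11
145
11
2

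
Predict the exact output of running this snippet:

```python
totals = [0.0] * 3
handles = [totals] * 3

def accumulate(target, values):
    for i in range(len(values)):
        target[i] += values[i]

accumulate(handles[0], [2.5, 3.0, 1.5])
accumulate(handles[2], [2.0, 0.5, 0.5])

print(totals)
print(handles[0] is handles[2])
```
[4.5, 3.5, 2.0]
True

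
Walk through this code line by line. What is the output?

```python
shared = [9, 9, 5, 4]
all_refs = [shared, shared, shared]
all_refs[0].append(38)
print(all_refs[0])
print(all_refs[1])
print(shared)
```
[9, 9, 5, 4, 38]
[9, 9, 5, 4, 38]
[9, 9, 5, 4, 38]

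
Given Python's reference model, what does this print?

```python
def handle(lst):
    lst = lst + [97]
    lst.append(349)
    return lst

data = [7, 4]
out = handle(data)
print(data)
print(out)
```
[7, 4]
[7, 4, 97, 349]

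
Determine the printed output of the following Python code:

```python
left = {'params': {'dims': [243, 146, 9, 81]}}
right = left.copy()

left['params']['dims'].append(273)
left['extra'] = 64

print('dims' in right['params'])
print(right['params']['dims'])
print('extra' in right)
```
True
[243, 146, 9, 81, 273]
False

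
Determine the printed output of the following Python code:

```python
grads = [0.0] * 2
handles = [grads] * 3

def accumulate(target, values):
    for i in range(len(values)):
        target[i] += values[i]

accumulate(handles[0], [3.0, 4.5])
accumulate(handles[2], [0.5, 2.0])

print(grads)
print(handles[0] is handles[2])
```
[3.5, 6.5]
True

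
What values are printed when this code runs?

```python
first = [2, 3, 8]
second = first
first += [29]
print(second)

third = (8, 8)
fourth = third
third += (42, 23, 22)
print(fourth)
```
[2, 3, 8, 29]
(8, 8)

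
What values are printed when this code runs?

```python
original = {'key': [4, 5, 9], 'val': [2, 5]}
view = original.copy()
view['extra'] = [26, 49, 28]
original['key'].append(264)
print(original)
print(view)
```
{'key': [4, 5, 9, 264], 'val': [2, 5]}
{'key': [4, 5, 9, 264], 'val': [2, 5], 'extra': [26, 49, 28]}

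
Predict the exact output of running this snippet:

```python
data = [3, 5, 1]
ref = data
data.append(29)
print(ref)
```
[3, 5, 1, 29]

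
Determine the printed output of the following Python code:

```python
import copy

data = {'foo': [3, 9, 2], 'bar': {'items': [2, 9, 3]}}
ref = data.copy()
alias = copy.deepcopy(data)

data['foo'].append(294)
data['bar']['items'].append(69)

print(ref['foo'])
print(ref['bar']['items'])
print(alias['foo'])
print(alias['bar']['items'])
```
[3, 9, 2, 294]
[2, 9, 3, 69]
[3, 9, 2]
[2, 9, 3]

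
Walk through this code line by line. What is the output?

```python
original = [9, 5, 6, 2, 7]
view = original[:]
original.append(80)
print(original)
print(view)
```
[9, 5, 6, 2, 7, 80]
[9, 5, 6, 2, 7]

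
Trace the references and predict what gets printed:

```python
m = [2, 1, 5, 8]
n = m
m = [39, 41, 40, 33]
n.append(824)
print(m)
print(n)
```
[39, 41, 40, 33]
[2, 1, 5, 8, 824]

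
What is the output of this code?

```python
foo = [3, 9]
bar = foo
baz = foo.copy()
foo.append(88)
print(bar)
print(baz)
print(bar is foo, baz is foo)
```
[3, 9, 88]
[3, 9]
True False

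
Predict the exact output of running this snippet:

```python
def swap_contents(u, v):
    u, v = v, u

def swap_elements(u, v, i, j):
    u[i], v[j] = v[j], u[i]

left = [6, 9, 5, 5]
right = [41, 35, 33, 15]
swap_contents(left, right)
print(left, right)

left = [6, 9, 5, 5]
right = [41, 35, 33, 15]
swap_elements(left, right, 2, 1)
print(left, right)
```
[6, 9, 5, 5] [41, 35, 33, 15]
[6, 9, 35, 5] [41, 5, 33, 15]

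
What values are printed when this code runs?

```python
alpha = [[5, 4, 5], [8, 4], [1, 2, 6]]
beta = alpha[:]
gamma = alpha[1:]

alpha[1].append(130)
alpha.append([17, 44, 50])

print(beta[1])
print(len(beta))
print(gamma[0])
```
[8, 4, 130]
3
[8, 4, 130]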